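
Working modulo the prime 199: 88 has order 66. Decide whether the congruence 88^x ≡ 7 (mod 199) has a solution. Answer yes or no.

no

7 ∈ ⟨88⟩ iff 7^66 ≡ 1 (mod 199), since |⟨88⟩| = 66.
7^66 mod 199 = 106.
Since 106 ≠ 1, 7 does not lie in the subgroup.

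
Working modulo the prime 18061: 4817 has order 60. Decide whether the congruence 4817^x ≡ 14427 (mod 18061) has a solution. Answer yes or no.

yes

14427 ∈ ⟨4817⟩ iff 14427^60 ≡ 1 (mod 18061), since |⟨4817⟩| = 60.
14427^60 mod 18061 = 1.
Since 1 = 1, 14427 lies in the subgroup.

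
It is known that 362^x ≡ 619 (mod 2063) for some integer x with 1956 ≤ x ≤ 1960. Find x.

1959

Compute 362^1956 mod 2063 = 1092, then multiply by 362 repeatedly:
  362^1956=1092  362^1957=1271  362^1958=53  362^1959=619
Found 619 at exponent 1959.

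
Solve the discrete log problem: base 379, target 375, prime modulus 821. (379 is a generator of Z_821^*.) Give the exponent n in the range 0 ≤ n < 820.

83

Baby-step giant-step with m = ceil(sqrt(820)) = 29.
Baby table (379^j mod 821 for j=0..28):
  0:1  1:379  2:787  3:250  4:335  5:531  6:104  7:8
  8:569  9:549  10:358  11:217  12:143  13:11  14:64  15:447
  16:287  17:401  18:94  19:323  20:88  21:512  22:292  23:654
  24:745  25:752  26:121  27:704  28:812
Giant step factor: 379^(-29) ≡ 181 (mod 821).
Scan 375·181^i mod 821 for i = 0, 1, …:
  i=0: 375   i=1: 553   i=2: 752
Match at i=2, j=25: n = 2·29 + 25 = 83.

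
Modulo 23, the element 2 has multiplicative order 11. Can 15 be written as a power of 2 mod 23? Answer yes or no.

no

15 ∈ ⟨2⟩ iff 15^11 ≡ 1 (mod 23), since |⟨2⟩| = 11.
15^11 mod 23 = 22.
Since 22 ≠ 1, 15 does not lie in the subgroup.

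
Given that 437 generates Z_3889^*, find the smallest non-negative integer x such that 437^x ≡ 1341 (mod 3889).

3761

Baby-step giant-step with m = ceil(sqrt(3888)) = 63.
Baby table (437^j mod 3889 for j=0..62):
  0:1  1:437  2:408  3:3291  4:3126  5:1023  6:3705  7:1261
  8:2708  9:1140  10:388  11:2329  12:2744  13:1316  14:3409  15:246
  16:2499  17:3143  18:674  19:2863  20:2762  21:1404  22:2975  23:1149
  24:432  25:2112  26:1251  27:2227  28:949  29:2479  30:2181  31:292
  32:3156  33:2466  34:389  35:2766  36:3152  37:718  38:2646  39:1269
  40:2315  41:515  42:3382  43:114  44:3150  45:3733  46:1830  47:2465
  48:3841  49:2358  50:3750  51:1481  52:1623  53:1453  54:1054  55:1696
  56:2242  57:3615  58:821  59:989  60:514  61:2945  62:3595
Giant step factor: 437^(-63) ≡ 1186 (mod 3889).
Scan 1341·1186^i mod 3889 for i = 0, 1, …:
  i=0: 1341   i=1: 3714   i=2: 2456   i=3: 3844
  i=4: 1076   i=5: 544   i=6: 3499   i=7: 251
  i=8: 2122   i=9: 509     …   i=58: 3085
  i=59: 3150
Match at i=59, j=44: x = 59·63 + 44 = 3761.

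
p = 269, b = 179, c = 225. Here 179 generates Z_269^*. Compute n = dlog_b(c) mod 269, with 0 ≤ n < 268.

Baby-step giant-step with m = ceil(sqrt(268)) = 17.
Baby table (179^j mod 269 for j=0..16):
  0:1  1:179  2:30  3:259  4:93  5:238  6:100  7:146
  8:41  9:76  10:154  11:128  12:47  13:74  14:65  15:68
  16:67
Giant step factor: 179^(-17) ≡ 12 (mod 269).
Scan 225·12^i mod 269 for i = 0, 1, …:
  i=0: 225   i=1: 10   i=2: 120   i=3: 95
  i=4: 64   i=5: 230   i=6: 70   i=7: 33
  i=8: 127   i=9: 179
Match at i=9, j=1: n = 9·17 + 1 = 154.

154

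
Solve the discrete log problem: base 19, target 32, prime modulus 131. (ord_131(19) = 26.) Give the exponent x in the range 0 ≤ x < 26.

15

Successive powers of 19 modulo 131:
  19^0=1  19^1=19  19^2=99  19^3=47  19^4=107  19^5=68
  19^6=113  19^7=51  19^8=52  19^9=71  19^10=39  19^11=86
  19^12=62  19^13=130  19^14=112  19^15=32
So 19^15 ≡ 32 (mod 131), giving x = 15.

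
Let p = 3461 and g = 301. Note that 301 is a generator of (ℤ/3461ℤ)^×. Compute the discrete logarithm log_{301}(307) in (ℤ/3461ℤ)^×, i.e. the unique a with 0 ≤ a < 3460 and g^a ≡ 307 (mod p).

99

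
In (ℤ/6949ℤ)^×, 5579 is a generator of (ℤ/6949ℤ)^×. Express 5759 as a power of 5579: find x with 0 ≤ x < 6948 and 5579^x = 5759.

6608

Baby-step giant-step with m = ceil(sqrt(6948)) = 84.
Baby table (5579^j mod 6949 for j=0..83):
  0:1  1:5579  2:670  3:6317  4:4164  5:449  6:3331  7:2023
  8:1141  9:355  10:80  11:1584  12:4957  13:5032  14:6517  15:1175
  16:2418  17:2013  18:943  19:604  20:6400  21:1638  22:467  23:6467
  24:185  25:3663  26:5817  27:1213  28:5950  29:6626  30:4723  31:5958
  32:2615  33:3134  34:902  35:1182  36:6726  37:6703  38:3468  39:1956
  40:2594  41:4108  42:730  43:556  44:2670  45:4223  46:3007  47:1167
  48:6429  49:3602  50:5999  51:2037  52:2808  53:2786  54:5130  55:4288
  56:4294  57:3023  58:94  59:3251  60:439  61:3133  62:2272  63:512
  64:409  65:2539  66:3019  67:5574  68:571  69:2967  70:375  71:476
  72:1086  73:6215  74:4924  75:1599  76:5254  77:1184  78:3986  79:1094
  80:2204  81:3335  82:3492  83:3821
Giant step factor: 5579^(-84) ≡ 3927 (mod 6949).
Scan 5759·3927^i mod 6949 for i = 0, 1, …:
  i=0: 5759   i=1: 3547   i=2: 3273   i=3: 4370
  i=4: 3909   i=5: 302   i=6: 4624   i=7: 711
  i=8: 5548   i=9: 1881     …   i=77: 1645
  i=78: 4294
Match at i=78, j=56: x = 78·84 + 56 = 6608.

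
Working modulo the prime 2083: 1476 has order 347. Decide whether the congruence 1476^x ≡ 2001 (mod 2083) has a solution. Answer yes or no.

yes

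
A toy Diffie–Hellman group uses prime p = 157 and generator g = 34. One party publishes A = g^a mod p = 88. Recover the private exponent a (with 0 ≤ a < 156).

Baby-step giant-step with m = ceil(sqrt(156)) = 13.
Baby table (34^j mod 157 for j=0..12):
  0:1  1:34  2:57  3:54  4:109  5:95  6:90  7:77
  8:106  9:150  10:76  11:72  12:93
Giant step factor: 34^(-13) ≡ 50 (mod 157).
Scan 88·50^i mod 157 for i = 0, 1, …:
  i=0: 88   i=1: 4   i=2: 43   i=3: 109
Match at i=3, j=4: a = 3·13 + 4 = 43.

43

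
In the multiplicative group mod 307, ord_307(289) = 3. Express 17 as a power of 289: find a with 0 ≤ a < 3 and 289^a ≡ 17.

2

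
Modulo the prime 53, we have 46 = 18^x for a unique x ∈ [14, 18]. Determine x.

Compute 18^14 mod 53 = 43, then multiply by 18 repeatedly:
  18^14=43  18^15=32  18^16=46
Found 46 at exponent 16.

16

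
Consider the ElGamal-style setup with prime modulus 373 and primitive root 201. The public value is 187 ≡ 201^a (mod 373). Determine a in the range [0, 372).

209

Baby-step giant-step with m = ceil(sqrt(372)) = 20.
Baby table (201^j mod 373 for j=0..19):
  0:1  1:201  2:117  3:18  4:261  5:241  6:324  7:222
  8:235  9:237  10:266  11:127  12:163  13:312  14:48  15:323
  16:21  17:118  18:219  19:5
Giant step factor: 201^(-20) ≡ 337 (mod 373).
Scan 187·337^i mod 373 for i = 0, 1, …:
  i=0: 187   i=1: 355   i=2: 275   i=3: 171
  i=4: 185   i=5: 54   i=6: 294   i=7: 233
  i=8: 191   i=9: 211   i=10: 237
Match at i=10, j=9: a = 10·20 + 9 = 209.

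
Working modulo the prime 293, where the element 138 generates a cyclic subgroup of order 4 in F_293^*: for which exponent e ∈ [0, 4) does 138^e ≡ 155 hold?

3

Successive powers of 138 modulo 293:
  138^0=1  138^1=138  138^2=292  138^3=155
So 138^3 ≡ 155 (mod 293), giving e = 3.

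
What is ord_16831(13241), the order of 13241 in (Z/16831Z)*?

8415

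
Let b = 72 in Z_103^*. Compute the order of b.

17

The order of 72 must divide p − 1 = 102 = 2 · 3 · 17.
Divisors: 1, 2, 3, 6, 17, 34, 51, 102.
Check each in increasing order: 72^1 ≡ 72;  72^2 ≡ 34;  72^3 ≡ 79;  72^6 ≡ 61;  72^17 ≡ 1.
Smallest exponent giving 1 is 17.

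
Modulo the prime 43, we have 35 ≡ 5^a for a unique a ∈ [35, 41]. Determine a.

36

Compute 5^35 mod 43 = 7, then multiply by 5 repeatedly:
  5^35=7  5^36=35
Found 35 at exponent 36.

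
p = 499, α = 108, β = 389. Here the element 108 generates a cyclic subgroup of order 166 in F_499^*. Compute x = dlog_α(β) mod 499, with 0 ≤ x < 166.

Baby-step giant-step with m = ceil(sqrt(166)) = 13.
Baby table (108^j mod 499 for j=0..12):
  0:1  1:108  2:187  3:236  4:39  5:220  6:307  7:222
  8:24  9:97  10:496  11:175  12:437
Giant step factor: 108^(-13) ≡ 191 (mod 499).
Scan 389·191^i mod 499 for i = 0, 1, …:
  i=0: 389   i=1: 447   i=2: 48   i=3: 186
  i=4: 97
Match at i=4, j=9: x = 4·13 + 9 = 61.

61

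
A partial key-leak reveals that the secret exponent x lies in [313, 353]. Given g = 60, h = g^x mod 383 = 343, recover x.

340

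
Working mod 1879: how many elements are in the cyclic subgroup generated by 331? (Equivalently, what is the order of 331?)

1878

The order of 331 must divide p − 1 = 1878 = 2 · 3 · 313.
Divisors: 1, 2, 3, 6, 313, 626, 939, 1878.
Check each in increasing order: 331^1 ≡ 331;  331^2 ≡ 579;  331^3 ≡ 1870;  331^6 ≡ 81;  331^313 ≡ 489;  331^626 ≡ 488;  331^939 ≡ 1878;  331^1878 ≡ 1.
Smallest exponent giving 1 is 1878.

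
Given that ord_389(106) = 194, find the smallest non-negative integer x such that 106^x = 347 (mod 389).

89

Baby-step giant-step with m = ceil(sqrt(194)) = 14.
Baby table (106^j mod 389 for j=0..13):
  0:1  1:106  2:344  3:287  4:80  5:311  6:290  7:9
  8:176  9:373  10:249  11:331  12:76  13:276
Giant step factor: 106^(-14) ≡ 365 (mod 389).
Scan 347·365^i mod 389 for i = 0, 1, …:
  i=0: 347   i=1: 230   i=2: 315   i=3: 220
  i=4: 166   i=5: 295   i=6: 311
Match at i=6, j=5: x = 6·14 + 5 = 89.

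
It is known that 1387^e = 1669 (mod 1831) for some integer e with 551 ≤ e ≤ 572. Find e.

Compute 1387^551 mod 1831 = 1562, then multiply by 1387 repeatedly:
  1387^551=1562  1387^552=421  1387^553=1669
Found 1669 at exponent 553.

553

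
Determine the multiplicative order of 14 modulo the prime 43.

21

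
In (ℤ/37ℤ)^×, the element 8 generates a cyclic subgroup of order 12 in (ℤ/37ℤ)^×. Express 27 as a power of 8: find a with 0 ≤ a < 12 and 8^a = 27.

Successive powers of 8 modulo 37:
  8^0=1  8^1=8  8^2=27
So 8^2 ≡ 27 (mod 37), giving a = 2.

2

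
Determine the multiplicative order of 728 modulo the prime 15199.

The order of 728 must divide p − 1 = 15198 = 2 · 3 · 17 · 149.
Divisors: 1, 2, 3, 6, 17, 34, 51, 102, 149, 298, 447, 894, 2533, 5066, 7599, 15198.
Check each in increasing order: 728^1 ≡ 728;  728^2 ≡ 13218;  728^3 ≡ 1737;  728^6 ≡ 7767;  728^17 ≡ 3488;  728^34 ≡ 6944;  728^51 ≡ 8665;  728^102 ≡ 14364;  728^149 ≡ 8649;  728^298 ≡ 10922;  728^447 ≡ 2593;  728^894 ≡ 5691;  728^2533 ≡ 9984;  728^5066 ≡ 5214;  728^7599 ≡ 1.
Smallest exponent giving 1 is 7599.

7599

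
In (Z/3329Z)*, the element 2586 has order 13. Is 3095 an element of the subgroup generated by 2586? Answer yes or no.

3095 ∈ ⟨2586⟩ iff 3095^13 ≡ 1 (mod 3329), since |⟨2586⟩| = 13.
3095^13 mod 3329 = 1.
Since 1 = 1, 3095 lies in the subgroup.

yes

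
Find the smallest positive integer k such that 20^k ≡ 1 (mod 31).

15

The order of 20 must divide p − 1 = 30 = 2 · 3 · 5.
Divisors: 1, 2, 3, 5, 6, 10, 15, 30.
Check each in increasing order: 20^1 ≡ 20;  20^2 ≡ 28;  20^3 ≡ 2;  20^5 ≡ 25;  20^6 ≡ 4;  20^10 ≡ 5;  20^15 ≡ 1.
Smallest exponent giving 1 is 15.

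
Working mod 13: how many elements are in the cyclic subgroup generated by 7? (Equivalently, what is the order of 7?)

12

The order of 7 must divide p − 1 = 12 = 2^2 · 3.
Divisors: 1, 2, 3, 4, 6, 12.
Check each in increasing order: 7^1 ≡ 7;  7^2 ≡ 10;  7^3 ≡ 5;  7^4 ≡ 9;  7^6 ≡ 12;  7^12 ≡ 1.
Smallest exponent giving 1 is 12.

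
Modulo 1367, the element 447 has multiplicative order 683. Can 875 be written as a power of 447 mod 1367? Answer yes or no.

yes

875 ∈ ⟨447⟩ iff 875^683 ≡ 1 (mod 1367), since |⟨447⟩| = 683.
875^683 mod 1367 = 1.
Since 1 = 1, 875 lies in the subgroup.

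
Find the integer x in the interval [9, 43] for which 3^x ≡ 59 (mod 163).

27

Compute 3^9 mod 163 = 123, then multiply by 3 repeatedly:
  3^9=123  3^10=43  3^11=129  3^12=61  3^13=20
  3^14=60  3^15=17  3^16=51  3^17=153  3^18=133
  3^19=73  3^20=56  3^21=5  3^22=15  3^23=45
  3^24=135  3^25=79  3^26=74  3^27=59
Found 59 at exponent 27.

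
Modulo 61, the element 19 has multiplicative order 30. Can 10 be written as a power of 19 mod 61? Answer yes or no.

10 ∈ ⟨19⟩ iff 10^30 ≡ 1 (mod 61), since |⟨19⟩| = 30.
10^30 mod 61 = 60.
Since 60 ≠ 1, 10 does not lie in the subgroup.

no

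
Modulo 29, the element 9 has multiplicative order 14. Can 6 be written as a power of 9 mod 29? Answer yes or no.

yes

⟨9⟩ has order 14; its elements mod 29 are {1, 4, 5, 6, 7, 9, 13, 16, 20, 22, 23, 24, 25, 28}.
6 is in this set.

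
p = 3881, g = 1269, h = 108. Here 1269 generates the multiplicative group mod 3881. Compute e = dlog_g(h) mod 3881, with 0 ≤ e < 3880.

3745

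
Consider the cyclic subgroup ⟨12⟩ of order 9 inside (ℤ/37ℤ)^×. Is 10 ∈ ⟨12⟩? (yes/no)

⟨12⟩ has order 9; its elements mod 37 are {1, 7, 9, 10, 12, 16, 26, 33, 34}.
10 is in this set.

yes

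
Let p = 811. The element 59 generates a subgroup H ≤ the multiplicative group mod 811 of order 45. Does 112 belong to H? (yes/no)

112 ∈ ⟨59⟩ iff 112^45 ≡ 1 (mod 811), since |⟨59⟩| = 45.
112^45 mod 811 = 1.
Since 1 = 1, 112 lies in the subgroup.

yes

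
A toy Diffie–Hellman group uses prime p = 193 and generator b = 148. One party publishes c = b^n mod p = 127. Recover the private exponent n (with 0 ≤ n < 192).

37

Baby-step giant-step with m = ceil(sqrt(192)) = 14.
Baby table (148^j mod 193 for j=0..13):
  0:1  1:148  2:95  3:164  4:147  5:140  6:69  7:176
  8:186  9:122  10:107  11:10  12:129  13:178
Giant step factor: 148^(-14) ≡ 191 (mod 193).
Scan 127·191^i mod 193 for i = 0, 1, …:
  i=0: 127   i=1: 132   i=2: 122
Match at i=2, j=9: n = 2·14 + 9 = 37.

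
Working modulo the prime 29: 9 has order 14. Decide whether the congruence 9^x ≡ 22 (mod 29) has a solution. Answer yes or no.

22 ∈ ⟨9⟩ iff 22^14 ≡ 1 (mod 29), since |⟨9⟩| = 14.
22^14 mod 29 = 1.
Since 1 = 1, 22 lies in the subgroup.

yes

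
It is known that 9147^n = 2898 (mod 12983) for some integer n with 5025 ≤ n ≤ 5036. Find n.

5036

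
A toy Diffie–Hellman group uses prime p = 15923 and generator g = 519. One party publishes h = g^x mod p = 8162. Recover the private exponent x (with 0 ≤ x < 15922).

2956

Baby-step giant-step with m = ceil(sqrt(15922)) = 127.
Baby table (519^j mod 15923 for j=0..126):
  0:1  1:519  2:14593  3:10342  4:1447  5:2612  6:2173  7:13177
  8:7896  9:5813  10:7500  11:7288  12:8721  13:4067  14:8937  15:4710
  16:8271  17:9362  18:2363  19:326  20:9964  21:12264  22:11739  23:9955
  24:7593  25:7786  26:12415  27:10493  28:201  29:8781  30:3361  31:8752
  32:4233  33:15476  34:6852  35:5359  36:10719  37:6034  38:10738  39:15895
  40:1391  41:5394  42:12961  43:7253  44:6479  45:2848  46:13196  47:1834
  48:12389  49:12922  50:2935  51:10580  52:13508  53:4532  54:11427  55:7257
  56:8555  57:13451  58:6795  59:7622  60:6914  61:5691  62:7874  63:10318
  64:4914  65:2686  66:8733  67:10295  68:8900  69:1430  70:9712  71:8860
  72:12516  73:15143  74:9178  75:2405  76:6201  77:1873  78:784  79:8821
  80:8198  81:3321  82:3915  83:9664  84:15794  85:12664  86:12340  87:3414
  88:4413  89:13358  90:6297  91:3928  92:488  93:14427  94:3803  95:15228
  96:5524  97:816  98:9506  99:13407  100:15805  101:2450  102:13633  103:5715
  104:4407  105:10244  106:14277  107:5568  108:7729  109:14678  110:6688  111:15781
  112:5917  113:13707  114:12275  115:1525  116:11248  117:9894  118:7780  119:9301
  120:2550  121:1841  122:99  123:3612  124:11637  125:4786  126:15869
Giant step factor: 519^(-127) ≡ 10475 (mod 15923).
Scan 8162·10475^i mod 15923 for i = 0, 1, …:
  i=0: 8162   i=1: 6363   i=2: 14670   i=3: 11300
  i=4: 11841   i=5: 10228   i=6: 8356   i=7: 369
  i=8: 11909   i=9: 5993     …   i=22: 10325
  i=23: 5359
Match at i=23, j=35: x = 23·127 + 35 = 2956.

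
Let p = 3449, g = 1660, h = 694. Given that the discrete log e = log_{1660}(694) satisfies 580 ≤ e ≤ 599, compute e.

588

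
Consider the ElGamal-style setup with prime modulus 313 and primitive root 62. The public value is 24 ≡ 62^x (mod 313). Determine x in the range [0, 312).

Baby-step giant-step with m = ceil(sqrt(312)) = 18.
Baby table (62^j mod 313 for j=0..17):
  0:1  1:62  2:88  3:135  4:232  5:299  6:71  7:20
  8:301  9:195  10:196  11:258  12:33  13:168  14:87  15:73
  16:144  17:164
Giant step factor: 62^(-18) ≡ 278 (mod 313).
Scan 24·278^i mod 313 for i = 0, 1, …:
  i=0: 24   i=1: 99   i=2: 291   i=3: 144
Match at i=3, j=16: x = 3·18 + 16 = 70.

70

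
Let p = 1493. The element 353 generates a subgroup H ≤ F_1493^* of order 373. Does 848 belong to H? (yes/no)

yes

848 ∈ ⟨353⟩ iff 848^373 ≡ 1 (mod 1493), since |⟨353⟩| = 373.
848^373 mod 1493 = 1.
Since 1 = 1, 848 lies in the subgroup.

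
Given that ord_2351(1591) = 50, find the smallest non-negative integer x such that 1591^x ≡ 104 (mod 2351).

Successive powers of 1591 modulo 2351:
  1591^0=1  1591^1=1591  1591^2=1605  1591^3=369  1591^4=1680  1591^5=2144
  1591^6=2154  1591^7=1607  1591^8=1200  1591^9=188  1591^10=531  1591^11=812
  1591^12=1193  1591^13=806  1591^14=1051  1591^15=580  1591^16=1188  1591^17=2255
  1591^18=79  1591^19=1086  1591^20=2192  1591^21=939  1591^22=1064  1591^23=104
So 1591^23 ≡ 104 (mod 2351), giving x = 23.

23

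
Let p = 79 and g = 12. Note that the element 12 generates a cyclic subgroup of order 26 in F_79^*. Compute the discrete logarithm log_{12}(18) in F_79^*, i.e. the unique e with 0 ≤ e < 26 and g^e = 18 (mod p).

18

Successive powers of 12 modulo 79:
  12^0=1  12^1=12  12^2=65  12^3=69  12^4=38  12^5=61
  12^6=21  12^7=15  12^8=22  12^9=27  12^10=8  12^11=17
  12^12=46  12^13=78  12^14=67  12^15=14  12^16=10  12^17=41
  12^18=18
So 12^18 ≡ 18 (mod 79), giving e = 18.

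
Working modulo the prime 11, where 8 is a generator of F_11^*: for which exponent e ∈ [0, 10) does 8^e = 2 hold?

Successive powers of 8 modulo 11:
  8^0=1  8^1=8  8^2=9  8^3=6  8^4=4  8^5=10
  8^6=3  8^7=2
So 8^7 ≡ 2 (mod 11), giving e = 7.

7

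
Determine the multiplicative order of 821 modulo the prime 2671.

890

The order of 821 must divide p − 1 = 2670 = 2 · 3 · 5 · 89.
Divisors: 1, 2, 3, 5, 6, 10, 15, 30, 89, 178, 267, 445, 534, 890, 1335, 2670.
Check each in increasing order: 821^1 ≡ 821;  821^2 ≡ 949;  821^3 ≡ 1868;  821^5 ≡ 1859;  821^6 ≡ 1098;  821^10 ≡ 2278;  821^15 ≡ 1267;  821^30 ≡ 18;  821^89 ≡ 635;  821^178 ≡ 2575;  821^267 ≡ 473;  821^445 ≡ 2670;  821^534 ≡ 2036;  821^890 ≡ 1.
Smallest exponent giving 1 is 890.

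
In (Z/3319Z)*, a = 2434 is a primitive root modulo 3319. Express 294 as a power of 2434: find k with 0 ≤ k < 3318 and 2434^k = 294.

3061

Baby-step giant-step with m = ceil(sqrt(3318)) = 58.
Baby table (2434^j mod 3319 for j=0..57):
  0:1  1:2434  2:3260  3:2430  4:162  5:2666  6:399  7:2018
  8:3011  9:422  10:1577  11:1654  12:3208  13:1984  14:3230  15:2428
  16:1932  17:2784  18:2177  19:1694  20:998  21:2943  22:860  23:2270
  24:2364  25:2149  26:3241  27:2650  28:1283  29:2962  30:640  31:1149
  32:2068  33:1908  34:791  35:274  36:3116  37:429  38:2020  39:1241
  40:304  41:3118  42:1978  43:1902  44:2782  45:628  46:1812  47:2776
  48:2619  49:2166  50:1472  51:1647  52:2765  53:2397  54:2815  55:1294
  56:3184  57:3310
Giant step factor: 2434^(-58) ≡ 2211 (mod 3319).
Scan 294·2211^i mod 3319 for i = 0, 1, …:
  i=0: 294   i=1: 2829   i=2: 1923   i=3: 114
  i=4: 3129   i=5: 1423   i=6: 3160   i=7: 265
  i=8: 1771   i=9: 2580     …   i=51: 287
  i=52: 628
Match at i=52, j=45: k = 52·58 + 45 = 3061.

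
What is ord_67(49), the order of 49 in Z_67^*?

33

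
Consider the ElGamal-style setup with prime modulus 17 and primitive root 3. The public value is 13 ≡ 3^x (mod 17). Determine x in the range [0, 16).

Successive powers of 3 modulo 17:
  3^0=1  3^1=3  3^2=9  3^3=10  3^4=13
So 3^4 ≡ 13 (mod 17), giving x = 4.

4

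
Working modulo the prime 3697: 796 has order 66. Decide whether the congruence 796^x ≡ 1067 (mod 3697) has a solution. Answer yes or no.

no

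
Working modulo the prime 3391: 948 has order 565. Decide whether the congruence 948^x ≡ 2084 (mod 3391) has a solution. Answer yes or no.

no

2084 ∈ ⟨948⟩ iff 2084^565 ≡ 1 (mod 3391), since |⟨948⟩| = 565.
2084^565 mod 3391 = 555.
Since 555 ≠ 1, 2084 does not lie in the subgroup.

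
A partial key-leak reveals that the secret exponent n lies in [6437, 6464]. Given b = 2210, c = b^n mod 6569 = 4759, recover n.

Compute 2210^6437 mod 6569 = 6282, then multiply by 2210 repeatedly:
  2210^6437=6282  2210^6438=2923  2210^6439=2503  2210^6440=532  2210^6441=6438
  2210^6442=6095  2210^6443=3500  2210^6444=3287  2210^6445=5525  2210^6446=5048
  2210^6447=1918  2210^6448=1775  2210^6449=1057  2210^6450=3975  2210^6451=1997
  2210^6452=5571  2210^6453=1604  2210^6454=4149  2210^6455=5535  2210^6456=872
  2210^6457=2403  2210^6458=2878  2210^6459=1588  2210^6460=1634  2210^6461=4759
Found 4759 at exponent 6461.

6461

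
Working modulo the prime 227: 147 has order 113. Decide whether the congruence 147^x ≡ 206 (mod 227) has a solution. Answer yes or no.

206 ∈ ⟨147⟩ iff 206^113 ≡ 1 (mod 227), since |⟨147⟩| = 113.
206^113 mod 227 = 226.
Since 226 ≠ 1, 206 does not lie in the subgroup.

no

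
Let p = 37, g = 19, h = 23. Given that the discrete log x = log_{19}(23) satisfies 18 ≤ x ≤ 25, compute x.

Compute 19^18 mod 37 = 36, then multiply by 19 repeatedly:
  19^18=36  19^19=18  19^20=9  19^21=23
Found 23 at exponent 21.

21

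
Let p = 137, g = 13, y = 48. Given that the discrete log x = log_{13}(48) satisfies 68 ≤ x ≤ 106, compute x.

Compute 13^68 mod 137 = 136, then multiply by 13 repeatedly:
  13^68=136  13^69=124  13^70=105  13^71=132  13^72=72
  13^73=114  13^74=112  13^75=86  13^76=22  13^77=12
  13^78=19  13^79=110  13^80=60  13^81=95  13^82=2
  13^83=26  13^84=64  13^85=10  13^86=130  13^87=46
  13^88=50  13^89=102  13^90=93  13^91=113  13^92=99
  13^93=54  13^94=17  13^95=84  13^96=133  13^97=85
  13^98=9  13^99=117  13^100=14  13^101=45  13^102=37
  13^103=70  13^104=88  13^105=48
Found 48 at exponent 105.

105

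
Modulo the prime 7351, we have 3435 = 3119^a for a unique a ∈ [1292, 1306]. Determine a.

1298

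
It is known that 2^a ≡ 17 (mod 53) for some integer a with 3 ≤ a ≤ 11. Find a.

Compute 2^3 mod 53 = 8, then multiply by 2 repeatedly:
  2^3=8  2^4=16  2^5=32  2^6=11  2^7=22
  2^8=44  2^9=35  2^10=17
Found 17 at exponent 10.

10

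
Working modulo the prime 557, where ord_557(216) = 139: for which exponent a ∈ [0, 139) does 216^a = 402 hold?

Baby-step giant-step with m = ceil(sqrt(139)) = 12.
Baby table (216^j mod 557 for j=0..11):
  0:1  1:216  2:425  3:452  4:157  5:492  6:442  7:225
  8:141  9:378  10:326  11:234
Giant step factor: 216^(-12) ≡ 74 (mod 557).
Scan 402·74^i mod 557 for i = 0, 1, …:
  i=0: 402   i=1: 227   i=2: 88   i=3: 385
  i=4: 83   i=5: 15   i=6: 553   i=7: 261
  i=8: 376   i=9: 531   i=10: 304   i=11: 216
Match at i=11, j=1: a = 11·12 + 1 = 133.

133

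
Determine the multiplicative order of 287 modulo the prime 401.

40

The order of 287 must divide p − 1 = 400 = 2^4 · 5^2.
Divisors: 1, 2, 4, 5, 8, 10, 16, 20, 25, 40, 50, 80, 100, 200, 400.
Check each in increasing order: 287^1 ≡ 287;  287^2 ≡ 164;  287^4 ≡ 29;  287^5 ≡ 303;  287^8 ≡ 39;  287^10 ≡ 381;  287^16 ≡ 318;  287^20 ≡ 400;  287^25 ≡ 98;  287^40 ≡ 1.
Smallest exponent giving 1 is 40.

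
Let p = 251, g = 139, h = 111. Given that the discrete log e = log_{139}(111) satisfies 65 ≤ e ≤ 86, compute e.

Compute 139^65 mod 251 = 247, then multiply by 139 repeatedly:
  139^65=247  139^66=197  139^67=24  139^68=73  139^69=107
  139^70=64  139^71=111
Found 111 at exponent 71.

71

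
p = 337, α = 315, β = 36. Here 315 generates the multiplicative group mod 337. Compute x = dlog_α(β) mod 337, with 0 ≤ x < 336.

108

Baby-step giant-step with m = ceil(sqrt(336)) = 19.
Baby table (315^j mod 337 for j=0..18):
  0:1  1:315  2:147  3:136  4:41  5:109  6:298  7:184
  8:333  9:88  10:86  11:130  12:173  13:238  14:156  15:275
  16:16  17:322  18:330
Giant step factor: 315^(-19) ≡ 151 (mod 337).
Scan 36·151^i mod 337 for i = 0, 1, …:
  i=0: 36   i=1: 44   i=2: 241   i=3: 332
  i=4: 256   i=5: 238
Match at i=5, j=13: x = 5·19 + 13 = 108.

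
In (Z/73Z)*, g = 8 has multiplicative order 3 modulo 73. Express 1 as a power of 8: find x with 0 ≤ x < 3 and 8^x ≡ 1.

Successive powers of 8 modulo 73:
  8^0=1
So 8^0 ≡ 1 (mod 73), giving x = 0.

0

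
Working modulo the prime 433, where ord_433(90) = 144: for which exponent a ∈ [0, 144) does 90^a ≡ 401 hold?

98

Baby-step giant-step with m = ceil(sqrt(144)) = 12.
Baby table (90^j mod 433 for j=0..11):
  0:1  1:90  2:306  3:261  4:108  5:194  6:140  7:43
  8:406  9:168  10:398  11:314
Giant step factor: 90^(-12) ≡ 369 (mod 433).
Scan 401·369^i mod 433 for i = 0, 1, …:
  i=0: 401   i=1: 316   i=2: 127   i=3: 99
  i=4: 159   i=5: 216   i=6: 32   i=7: 117
  i=8: 306
Match at i=8, j=2: a = 8·12 + 2 = 98.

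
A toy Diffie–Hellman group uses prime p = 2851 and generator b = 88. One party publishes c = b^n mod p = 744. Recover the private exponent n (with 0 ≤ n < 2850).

Baby-step giant-step with m = ceil(sqrt(2850)) = 54.
Baby table (88^j mod 2851 for j=0..53):
  0:1  1:88  2:2042  3:83  4:1602  5:1277  6:1187  7:1820
  8:504  9:1587  10:2808  11:1918  12:575  13:2133  14:2389  15:2109
  16:277  17:1568  18:1136  19:183  20:1849  21:205  22:934  23:2364
  24:2760  25:545  26:2344  27:1000  28:2470  29:684  30:321  31:2589
  32:2603  33:984  34:1062  35:2224  36:1844  37:2616  38:2128  39:1949
  40:452  41:2713  42:2111  43:453  44:2801  45:1302  46:536  47:1552
  48:2579  49:1723  50:521  51:232  52:459  53:478
Giant step factor: 88^(-54) ≡ 728 (mod 2851).
Scan 744·728^i mod 2851 for i = 0, 1, …:
  i=0: 744   i=1: 2793   i=2: 541   i=3: 410
  i=4: 1976   i=5: 1624   i=6: 1958   i=7: 2775
  i=8: 1692   i=9: 144   i=10: 2196   i=11: 2128
Match at i=11, j=38: n = 11·54 + 38 = 632.

632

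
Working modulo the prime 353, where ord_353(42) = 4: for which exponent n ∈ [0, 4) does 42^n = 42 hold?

1

Successive powers of 42 modulo 353:
  42^0=1  42^1=42
So 42^1 ≡ 42 (mod 353), giving n = 1.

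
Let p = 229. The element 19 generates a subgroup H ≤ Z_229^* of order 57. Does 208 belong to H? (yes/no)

no

208 ∈ ⟨19⟩ iff 208^57 ≡ 1 (mod 229), since |⟨19⟩| = 57.
208^57 mod 229 = 122.
Since 122 ≠ 1, 208 does not lie in the subgroup.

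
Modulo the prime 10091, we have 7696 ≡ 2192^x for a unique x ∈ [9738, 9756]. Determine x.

9740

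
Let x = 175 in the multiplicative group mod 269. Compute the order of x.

268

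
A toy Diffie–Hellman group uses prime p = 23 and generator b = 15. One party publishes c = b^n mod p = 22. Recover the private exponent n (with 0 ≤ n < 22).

11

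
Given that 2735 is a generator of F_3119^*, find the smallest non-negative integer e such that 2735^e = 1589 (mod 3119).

2571

Baby-step giant-step with m = ceil(sqrt(3118)) = 56.
Baby table (2735^j mod 3119 for j=0..55):
  0:1  1:2735  2:863  3:2341  4:2447  5:2290  6:198  7:1943
  8:2448  9:1906  10:1061  11:1165  12:1776  13:1077  14:1259  15:3108
  16:1105  17:2983  18:2320  19:1154  20:2881  21:941  22:460  23:1143
  24:867  25:805  26:2780  27:2297  28:629  29:1746  30:121  31:321
  32:1496  33:2551  34:2901  35:2618  36:2125  37:1178  38:3022  39:2939
  40:502  41:610  42:2804  43:2438  44:2627  45:1788  46:2707  47:2258
  48:10  49:2398  50:2392  51:1577  52:2637  53:1067  54:1980  55:716
Giant step factor: 2735^(-56) ≡ 1315 (mod 3119).
Scan 1589·1315^i mod 3119 for i = 0, 1, …:
  i=0: 1589   i=1: 2924   i=2: 2452   i=3: 2453
  i=4: 649   i=5: 1948   i=6: 921   i=7: 943
  i=8: 1802   i=9: 2309     …   i=44: 1097
  i=45: 1577
Match at i=45, j=51: e = 45·56 + 51 = 2571.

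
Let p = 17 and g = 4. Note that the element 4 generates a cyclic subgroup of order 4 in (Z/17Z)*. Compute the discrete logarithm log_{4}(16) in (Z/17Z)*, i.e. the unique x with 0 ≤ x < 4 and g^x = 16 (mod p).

Successive powers of 4 modulo 17:
  4^0=1  4^1=4  4^2=16
So 4^2 ≡ 16 (mod 17), giving x = 2.

2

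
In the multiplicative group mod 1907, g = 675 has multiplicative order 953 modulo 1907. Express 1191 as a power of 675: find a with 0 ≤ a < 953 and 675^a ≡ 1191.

549

Baby-step giant-step with m = ceil(sqrt(953)) = 31.
Baby table (675^j mod 1907 for j=0..30):
  0:1  1:675  2:1759  3:1171  4:927  5:229  6:108  7:434
  8:1179  9:606  10:952  11:1848  12:222  13:1104  14:1470  15:610
  16:1745  17:1256  18:1092  19:998  20:479  21:1042  22:1574  23:251
  24:1609  25:992  26:243  27:23  28:269  29:410  30:235
Giant step factor: 675^(-31) ≡ 826 (mod 1907).
Scan 1191·826^i mod 1907 for i = 0, 1, …:
  i=0: 1191   i=1: 1661   i=2: 853   i=3: 895
  i=4: 1261   i=5: 364   i=6: 1265   i=7: 1761
  i=8: 1452   i=9: 1756     …   i=16: 1775
  i=17: 1574
Match at i=17, j=22: a = 17·31 + 22 = 549.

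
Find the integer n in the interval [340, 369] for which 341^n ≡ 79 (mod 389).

Compute 341^340 mod 389 = 272, then multiply by 341 repeatedly:
  341^340=272  341^341=170  341^342=9  341^343=346  341^344=119
  341^345=123  341^346=320  341^347=200  341^348=125  341^349=224
  341^350=140  341^351=282  341^352=79
Found 79 at exponent 352.

352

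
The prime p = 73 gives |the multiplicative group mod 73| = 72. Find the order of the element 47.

The order of 47 must divide p − 1 = 72 = 2^3 · 3^2.
Divisors: 1, 2, 3, 4, 6, 8, 9, 12, 18, 24, 36, 72.
Check each in increasing order: 47^1 ≡ 47;  47^2 ≡ 19;  47^3 ≡ 17;  47^4 ≡ 69;  47^6 ≡ 70;  47^8 ≡ 16;  47^9 ≡ 22;  47^12 ≡ 9;  47^18 ≡ 46;  47^24 ≡ 8;  47^36 ≡ 72;  47^72 ≡ 1.
Smallest exponent giving 1 is 72.

72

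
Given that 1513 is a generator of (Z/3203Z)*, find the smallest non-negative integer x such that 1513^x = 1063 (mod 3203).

Baby-step giant-step with m = ceil(sqrt(3202)) = 57.
Baby table (1513^j mod 3203 for j=0..56):
  0:1  1:1513  2:2227  3:3098  4:1285  5:3187  6:1416  7:2804
  8:1680  9:1861  10:256  11:2968  12:3181  13:1947  14:2254  15:2310
  16:557  17:352  18:878  19:2372  20:1476  21:697  22:774  23:1967
  24:484  25:2008  26:1660  27:428  28:558  29:1865  30:3105  31:2267
  32:2761  33:681  34:2190  35:1568  36:2164  37:666  38:1916  39:193
  40:536  41:609  42:2156  43:1374  44:115  45:1033  46:3068  47:737
  48:437  49:1363  50:2690  51:2160  52:1020  53:2617  54:613  55:1802
  56:673
Giant step factor: 1513^(-57) ≡ 21 (mod 3203).
Scan 1063·21^i mod 3203 for i = 0, 1, …:
  i=0: 1063   i=1: 3105
Match at i=1, j=30: x = 1·57 + 30 = 87.

87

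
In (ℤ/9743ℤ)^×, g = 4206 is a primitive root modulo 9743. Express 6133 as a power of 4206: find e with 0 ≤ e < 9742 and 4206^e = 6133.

1694

Baby-step giant-step with m = ceil(sqrt(9742)) = 99.
Baby table (4206^j mod 9743 for j=0..98):
  0:1  1:4206  2:6891  3:7864  4:8242  5:258  6:3675  7:4652
  8:2368  9:2462  10:8106  11:3079  12:1827  13:6878  14:1901  15:6346
  16:5199  17:3702  18:1298  19:3308  20:444  21:6551  22:302  23:3622
  24:5823  25:7379  26:4619  27:9715  28:8891  29:1912  30:3897  31:3056
  32:2519  33:4273  34:6146  35:1897  36:9008  37:6864  38:1475  39:7302
  40:2276  41:5230  42:7429  43:573  44:3517  45:2628  46:4806  47:7054
  48:1689  49:1287  50:5757  51:2587  52:7734  53:7070  54:784  55:4370
  56:4922  57:7800  58:2119  59:7412  60:7015  61:3286  62:5342  63:1094
  64:2668  65:7415  66:147  67:4473  68:9448  69:6334  70:3442  71:8697
  72:4360  73:1834  74:7091  75:1423  76:2936  77:4435  78:5508  79:7537
  80:6643  81:7277  82:4299  83:8329  84:5689  85:8869  86:6810  87:8183
  88:5422  89:6312  90:8340  91:3240  92:6726  93:5627  94:1415  95:8260
  96:7765  97:1054  98:59
Giant step factor: 4206^(-99) ≡ 2315 (mod 9743).
Scan 6133·2315^i mod 9743 for i = 0, 1, …:
  i=0: 6133   i=1: 2344   i=2: 9252   i=3: 3266
  i=4: 222   i=5: 7294   i=6: 991   i=7: 4560
  i=8: 4731   i=9: 1133     …   i=16: 620
  i=17: 3079
Match at i=17, j=11: e = 17·99 + 11 = 1694.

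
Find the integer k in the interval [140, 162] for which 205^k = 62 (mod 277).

158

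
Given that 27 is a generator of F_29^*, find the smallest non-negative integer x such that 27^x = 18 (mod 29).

Successive powers of 27 modulo 29:
  27^0=1  27^1=27  27^2=4  27^3=21  27^4=16  27^5=26
  27^6=6  27^7=17  27^8=24  27^9=10  27^10=9  27^11=11
  27^12=7  27^13=15  27^14=28  27^15=2  27^16=25  27^17=8
  27^18=13  27^19=3  27^20=23  27^21=12  27^22=5  27^23=19
  27^24=20  27^25=18
So 27^25 ≡ 18 (mod 29), giving x = 25.

25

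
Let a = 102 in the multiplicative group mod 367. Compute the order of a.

The order of 102 must divide p − 1 = 366 = 2 · 3 · 61.
Divisors: 1, 2, 3, 6, 61, 122, 183, 366.
Check each in increasing order: 102^1 ≡ 102;  102^2 ≡ 128;  102^3 ≡ 211;  102^6 ≡ 114;  102^61 ≡ 283;  102^122 ≡ 83;  102^183 ≡ 1.
Smallest exponent giving 1 is 183.

183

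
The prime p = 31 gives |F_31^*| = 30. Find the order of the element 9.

15

The order of 9 must divide p − 1 = 30 = 2 · 3 · 5.
Divisors: 1, 2, 3, 5, 6, 10, 15, 30.
Check each in increasing order: 9^1 ≡ 9;  9^2 ≡ 19;  9^3 ≡ 16;  9^5 ≡ 25;  9^6 ≡ 8;  9^10 ≡ 5;  9^15 ≡ 1.
Smallest exponent giving 1 is 15.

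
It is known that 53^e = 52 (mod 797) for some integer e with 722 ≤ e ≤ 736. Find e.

Compute 53^722 mod 797 = 52, then multiply by 53 repeatedly:
  53^722=52
Found 52 at exponent 722.

722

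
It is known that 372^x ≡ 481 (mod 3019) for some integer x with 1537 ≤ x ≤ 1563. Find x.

1553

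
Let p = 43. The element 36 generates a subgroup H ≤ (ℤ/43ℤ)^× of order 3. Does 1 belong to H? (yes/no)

yes

1 ∈ ⟨36⟩ iff 1^3 ≡ 1 (mod 43), since |⟨36⟩| = 3.
1^3 mod 43 = 1.
Since 1 = 1, 1 lies in the subgroup.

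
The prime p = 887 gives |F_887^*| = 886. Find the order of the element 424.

The order of 424 must divide p − 1 = 886 = 2 · 443.
Divisors: 1, 2, 443, 886.
Check each in increasing order: 424^1 ≡ 424;  424^2 ≡ 602;  424^443 ≡ 886;  424^886 ≡ 1.
Smallest exponent giving 1 is 886.

886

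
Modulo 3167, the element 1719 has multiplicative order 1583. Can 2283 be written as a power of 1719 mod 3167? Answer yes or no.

no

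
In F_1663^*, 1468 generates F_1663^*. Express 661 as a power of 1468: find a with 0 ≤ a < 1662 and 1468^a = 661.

1596

Baby-step giant-step with m = ceil(sqrt(1662)) = 41.
Baby table (1468^j mod 1663 for j=0..40):
  0:1  1:1468  2:1439  3:442  4:286  5:772  6:793  7:24
  8:309  9:1276  10:630  11:212  12:235  13:739  14:576  15:764
  16:690  17:153  18:99  19:651  20:1106  21:520  22:43  23:1593
  24:346  25:713  26:657  27:1599  28:839  29:1032  30:1646  31:1652
  32:482  33:801  34:127  35:180  36:1486  37:1255  38:1399  39:1590
  40:931
Giant step factor: 1468^(-41) ≡ 664 (mod 1663).
Scan 661·664^i mod 1663 for i = 0, 1, …:
  i=0: 661   i=1: 1535   i=2: 1484   i=3: 880
  i=4: 607   i=5: 602   i=6: 608   i=7: 1266
  i=8: 809   i=9: 27     …   i=37: 220
  i=38: 1399
Match at i=38, j=38: a = 38·41 + 38 = 1596.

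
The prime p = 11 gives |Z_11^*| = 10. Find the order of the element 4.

5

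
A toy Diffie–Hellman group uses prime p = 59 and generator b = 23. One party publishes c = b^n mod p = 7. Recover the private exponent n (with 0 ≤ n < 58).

36

Baby-step giant-step with m = ceil(sqrt(58)) = 8.
Baby table (23^j mod 59 for j=0..7):
  0:1  1:23  2:57  3:13  4:4  5:33  6:51  7:52
Giant step factor: 23^(-8) ≡ 48 (mod 59).
Scan 7·48^i mod 59 for i = 0, 1, …:
  i=0: 7   i=1: 41   i=2: 21   i=3: 5
  i=4: 4
Match at i=4, j=4: n = 4·8 + 4 = 36.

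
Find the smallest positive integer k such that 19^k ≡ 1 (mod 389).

The order of 19 must divide p − 1 = 388 = 2^2 · 97.
Divisors: 1, 2, 4, 97, 194, 388.
Check each in increasing order: 19^1 ≡ 19;  19^2 ≡ 361;  19^4 ≡ 6;  19^97 ≡ 388;  19^194 ≡ 1.
Smallest exponent giving 1 is 194.

194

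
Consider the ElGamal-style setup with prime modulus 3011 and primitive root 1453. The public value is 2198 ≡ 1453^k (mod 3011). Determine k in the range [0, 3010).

677

Baby-step giant-step with m = ceil(sqrt(3010)) = 55.
Baby table (1453^j mod 3011 for j=0..54):
  0:1  1:1453  2:498  3:954  4:1102  5:2365  6:794  7:469
  8:971  9:1715  10:1798  11:1957  12:1137  13:2033  14:158  15:738
  16:398  17:182  18:2489  19:306  20:2001  21:1838  22:2868  23:2991
  24:1050  25:2084  26:1997  27:2048  28:876  29:2186  30:2664  31:1657
  32:1832  33:172  34:3  35:1348  36:1494  37:2862  38:295  39:1073
  40:2382  41:1407  42:2913  43:2134  44:2383  45:2860  46:400  47:77
  48:474  49:2214  50:1194  51:546  52:1445  53:918  54:2992
Giant step factor: 1453^(-55) ≡ 895 (mod 3011).
Scan 2198·895^i mod 3011 for i = 0, 1, …:
  i=0: 2198   i=1: 1027   i=2: 810   i=3: 2310
  i=4: 1904   i=5: 2865   i=6: 1814   i=7: 601
  i=8: 1937   i=9: 2290   i=10: 2070   i=11: 885
  i=12: 182
Match at i=12, j=17: k = 12·55 + 17 = 677.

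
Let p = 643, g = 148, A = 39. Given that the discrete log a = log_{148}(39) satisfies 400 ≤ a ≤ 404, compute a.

404

Compute 148^400 mod 643 = 596, then multiply by 148 repeatedly:
  148^400=596  148^401=117  148^402=598  148^403=413  148^404=39
Found 39 at exponent 404.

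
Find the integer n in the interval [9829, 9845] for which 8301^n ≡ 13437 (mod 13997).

Compute 8301^9829 mod 13997 = 11266, then multiply by 8301 repeatedly:
  8301^9829=11266  8301^9830=5109  8301^9831=12896  8301^9832=640  8301^9833=7777
  8301^9834=2713  8301^9835=13437
Found 13437 at exponent 9835.

9835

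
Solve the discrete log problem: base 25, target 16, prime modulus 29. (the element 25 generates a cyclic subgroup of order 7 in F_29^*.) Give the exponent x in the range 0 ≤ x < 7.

2

Successive powers of 25 modulo 29:
  25^0=1  25^1=25  25^2=16
So 25^2 ≡ 16 (mod 29), giving x = 2.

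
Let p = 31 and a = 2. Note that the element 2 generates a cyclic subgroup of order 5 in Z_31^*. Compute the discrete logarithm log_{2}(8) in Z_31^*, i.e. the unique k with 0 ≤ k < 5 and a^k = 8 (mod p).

3

Successive powers of 2 modulo 31:
  2^0=1  2^1=2  2^2=4  2^3=8
So 2^3 ≡ 8 (mod 31), giving k = 3.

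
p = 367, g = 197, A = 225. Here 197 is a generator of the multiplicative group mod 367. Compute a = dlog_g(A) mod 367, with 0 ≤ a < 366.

252

Baby-step giant-step with m = ceil(sqrt(366)) = 20.
Baby table (197^j mod 367 for j=0..19):
  0:1  1:197  2:274  3:29  4:208  5:239  6:107  7:160
  8:325  9:167  10:236  11:250  12:72  13:238  14:277  15:253
  16:296  17:326  18:364  19:143
Giant step factor: 197^(-20) ≡ 196 (mod 367).
Scan 225·196^i mod 367 for i = 0, 1, …:
  i=0: 225   i=1: 60   i=2: 16   i=3: 200
  i=4: 298   i=5: 55   i=6: 137   i=7: 61
  i=8: 212   i=9: 81   i=10: 95   i=11: 270
  i=12: 72
Match at i=12, j=12: a = 12·20 + 12 = 252.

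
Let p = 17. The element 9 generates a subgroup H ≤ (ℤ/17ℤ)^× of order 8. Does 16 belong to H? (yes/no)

yes

⟨9⟩ has order 8; its elements mod 17 are {1, 2, 4, 8, 9, 13, 15, 16}.
16 is in this set.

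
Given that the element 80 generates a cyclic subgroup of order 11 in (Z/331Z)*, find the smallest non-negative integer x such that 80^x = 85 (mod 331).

7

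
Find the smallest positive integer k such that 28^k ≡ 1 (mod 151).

50

The order of 28 must divide p − 1 = 150 = 2 · 3 · 5^2.
Divisors: 1, 2, 3, 5, 6, 10, 15, 25, 30, 50, 75, 150.
Check each in increasing order: 28^1 ≡ 28;  28^2 ≡ 29;  28^3 ≡ 57;  28^5 ≡ 143;  28^6 ≡ 78;  28^10 ≡ 64;  28^15 ≡ 92;  28^25 ≡ 150;  28^30 ≡ 8;  28^50 ≡ 1.
Smallest exponent giving 1 is 50.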